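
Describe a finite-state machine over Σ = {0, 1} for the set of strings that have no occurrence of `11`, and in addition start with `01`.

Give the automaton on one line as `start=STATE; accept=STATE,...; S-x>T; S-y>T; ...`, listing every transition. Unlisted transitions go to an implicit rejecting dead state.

start=A; accept=D,E; A-0>B; A-1>C; B-0>C; B-1>D; C-0>C; C-1>C; D-0>E; D-1>C; E-0>E; E-1>D

Handle the two conditions separately and then intersect. One (3 states) tracks partial matches of the forbidden pattern `11`; the other (4 states) tracks whether the input so far still matches the prefix `01`. Each combined state is a pair, one component from each; accept when both components accept. Minimizing collapses redundant product states.
A 5-state machine:
       0  1 
>  A   B  C 
   B   C  D 
   C   C  C 
 * D   E  C 
 * E   E  D 
(> = start, * = accepting)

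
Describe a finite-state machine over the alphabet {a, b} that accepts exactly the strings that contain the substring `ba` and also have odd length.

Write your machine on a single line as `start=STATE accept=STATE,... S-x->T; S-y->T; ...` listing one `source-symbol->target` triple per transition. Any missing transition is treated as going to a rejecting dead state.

start=s0; accept=s5; s0-a->s1; s0-b->s2; s1-a->s0; s1-b->s3; s2-a->s4; s2-b->s3; s3-a->s5; s3-b->s2; s4-a->s5; s4-b->s5; s5-a->s4; s5-b->s4

Run two small machines in parallel and take their product. One (3 states) tracks whether and how much of `ba` has been seen; the other (2 states) tracks the input length modulo 2. Each combined state is a pair, one component from each; accept when both components accept.
        a   b  
>  s0   s1  s2 
   s1   s0  s3 
   s2   s4  s3 
   s3   s5  s2 
   s4   s5  s5 
 * s5   s4  s4 
(> = start, * = accepting)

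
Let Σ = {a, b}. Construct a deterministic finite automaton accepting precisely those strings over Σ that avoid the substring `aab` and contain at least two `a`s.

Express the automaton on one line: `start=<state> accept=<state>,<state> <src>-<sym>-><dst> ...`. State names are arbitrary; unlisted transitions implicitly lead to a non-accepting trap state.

start=S0 accept=S2,S4,S6,S8,S9,S10 S0-a->S1 S0-b->S0 S1-a->S2 S1-b->S3 S2-a->S4 S2-b->S5 S3-a->S6 S3-b->S3 S4-a->S4 S4-b->S7 S5-a->S7 S5-b->S5 S6-a->S4 S6-b->S8 S7-a->S7 S7-b->S7 S8-a->S9 S8-b->S8 S9-a->S4 S9-b->S10 S10-a->S9 S10-b->S10

Handle the two conditions separately and then intersect. The first has 4 states tracking partial matches of the forbidden pattern `aab`; the second has 4 states tracking the count of `a`s, saturating at 3. A product state is a pair (one from each), accepting exactly when both do.
An 11-state machine:
          a    b  
>  S0     S1   S0 
   S1     S2   S3 
 * S2     S4   S5 
   S3     S6   S3 
 * S4     S4   S7 
   S5     S7   S5 
 * S6     S4   S8 
   S7     S7   S7 
 * S8     S9   S8 
 * S9     S4  S10 
 * S10    S9  S10 
(> = start, * = accepting)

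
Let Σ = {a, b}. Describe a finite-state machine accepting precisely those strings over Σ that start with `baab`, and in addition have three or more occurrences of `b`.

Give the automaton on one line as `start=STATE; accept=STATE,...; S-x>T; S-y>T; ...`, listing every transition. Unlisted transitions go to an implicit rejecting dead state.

Run two small machines in parallel and take their product. One (6 states) tracks whether the input so far still matches the prefix `baab`; the other (5 states) tracks the count of `b`s, saturating at 4. Each combined state is a pair, one component from each; accept when both components accept.
A 12-state machine:
          a    b  
>  q0     q1   q2 
   q1     q1   q3 
   q2     q4   q5 
   q3     q3   q5 
   q4     q6   q5 
   q5     q5   q7 
   q6     q3   q8 
   q7     q7   q9 
   q8     q8  q10 
   q9     q9   q9 
 * q10   q10  q11 
 * q11   q11  q11 
(> = start, * = accepting)

start=q0; accept=q10,q11; q0-a>q1; q0-b>q2; q1-a>q1; q1-b>q3; q2-a>q4; q2-b>q5; q3-a>q3; q3-b>q5; q4-a>q6; q4-b>q5; q5-a>q5; q5-b>q7; q6-a>q3; q6-b>q8; q7-a>q7; q7-b>q9; q8-a>q8; q8-b>q10; q9-a>q9; q9-b>q9; q10-a>q10; q10-b>q11; q11-a>q11; q11-b>q11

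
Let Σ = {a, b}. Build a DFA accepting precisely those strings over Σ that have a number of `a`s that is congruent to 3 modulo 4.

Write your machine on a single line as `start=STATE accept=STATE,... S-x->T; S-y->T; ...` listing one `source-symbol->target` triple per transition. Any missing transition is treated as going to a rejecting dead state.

Keep the running count of `a`s modulo 4: each `a` advances along the cycle s0 → s1 → s2 → s3 → s0 while other symbols loop. Accept at s3.
4 states suffice.
        a   b  
>  s0   s1  s0 
   s1   s2  s1 
   s2   s3  s2 
 * s3   s0  s3 
(> = start, * = accepting)

start=s0; accept=s3; s0-a->s1; s0-b->s0; s1-a->s2; s1-b->s1; s2-a->s3; s2-b->s2; s3-a->s0; s3-b->s3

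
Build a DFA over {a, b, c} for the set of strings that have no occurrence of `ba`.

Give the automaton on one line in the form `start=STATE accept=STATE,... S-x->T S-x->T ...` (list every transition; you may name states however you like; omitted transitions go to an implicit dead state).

This is the complement of 'contains `ba`'. Use the same substring-matching states — q0 through q2 holding how much of `ba` has just been matched — but flip the accepting set: everything except the trap q2 accepts.
With 3 states:
        a   b   c  
>* q0   q0  q1  q0 
 * q1   q2  q1  q0 
   q2   q2  q2  q2 
(> = start, * = accepting)

start=q0 accept=q0,q1 q0-a->q0 q0-b->q1 q0-c->q0 q1-a->q2 q1-b->q1 q1-c->q0 q2-a->q2 q2-b->q2 q2-c->q2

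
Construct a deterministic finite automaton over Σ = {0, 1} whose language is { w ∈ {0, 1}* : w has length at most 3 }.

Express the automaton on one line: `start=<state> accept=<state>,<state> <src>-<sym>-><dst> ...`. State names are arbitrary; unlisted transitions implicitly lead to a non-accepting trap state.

start=A accept=A,B,C,D A-0->B A-1->B B-0->C B-1->C C-0->D C-1->D D-0->E D-1->E E-0->E E-1->E

We only need to distinguish lengths 0, 1, …, 3, and '>3'. Chain A → B → C → D → E on every symbol, with E looping. Accepting states: {A, B, C, D}.
5 states suffice.
       0  1 
>* A   B  B 
 * B   C  C 
 * C   D  D 
 * D   E  E 
   E   E  E 
(> = start, * = accepting)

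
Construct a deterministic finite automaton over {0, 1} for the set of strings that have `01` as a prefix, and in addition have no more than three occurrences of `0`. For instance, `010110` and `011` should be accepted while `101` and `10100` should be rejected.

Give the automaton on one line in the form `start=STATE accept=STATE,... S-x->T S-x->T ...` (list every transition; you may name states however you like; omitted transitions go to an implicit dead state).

Run two small machines in parallel and take their product. One (4 states) tracks whether the input so far still matches the prefix `01`; the other (5 states) tracks the count of `0`s, saturating at 4. Each combined state is a pair, one component from each; accept when both components accept.
An 11-state machine:
          0    1  
>  q0     q1   q2 
   q1     q3   q4 
   q2     q5   q2 
   q3     q6   q3 
 * q4     q7   q4 
   q5     q3   q5 
   q6     q8   q6 
 * q7     q9   q7 
   q8     q8   q8 
 * q9    q10   q9 
   q10   q10  q10 
(> = start, * = accepting)

start=q0 accept=q4,q7,q9 q0-0->q1 q0-1->q2 q1-0->q3 q1-1->q4 q2-0->q5 q2-1->q2 q3-0->q6 q3-1->q3 q4-0->q7 q4-1->q4 q5-0->q3 q5-1->q5 q6-0->q8 q6-1->q6 q7-0->q9 q7-1->q7 q8-0->q8 q8-1->q8 q9-0->q10 q9-1->q9 q10-0->q10 q10-1->q10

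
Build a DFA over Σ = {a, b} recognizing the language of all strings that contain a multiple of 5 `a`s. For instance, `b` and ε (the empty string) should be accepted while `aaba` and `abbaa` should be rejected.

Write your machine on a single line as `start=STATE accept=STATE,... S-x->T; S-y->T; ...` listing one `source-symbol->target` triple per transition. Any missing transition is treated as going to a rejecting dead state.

start=q0; accept=q0; q0-a->q1; q0-b->q0; q1-a->q2; q1-b->q1; q2-a->q3; q2-b->q2; q3-a->q4; q3-b->q3; q4-a->q0; q4-b->q4

Keep the running count of `a`s modulo 5: each `a` advances along the cycle q0 → q1 → q2 → q3 → q4 → q0 while other symbols loop. Accept at q0.
A 5-state machine:
        a   b  
>* q0   q1  q0 
   q1   q2  q1 
   q2   q3  q2 
   q3   q4  q3 
   q4   q0  q4 
(> = start, * = accepting)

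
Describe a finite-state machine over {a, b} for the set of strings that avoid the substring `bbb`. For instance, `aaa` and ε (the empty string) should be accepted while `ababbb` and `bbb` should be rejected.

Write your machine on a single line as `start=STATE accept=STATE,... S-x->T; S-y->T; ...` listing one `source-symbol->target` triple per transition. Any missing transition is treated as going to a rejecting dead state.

Track partial matches of the forbidden pattern `bbb`. State q3 is a dead state reached once `bbb` has occurred; every other state accepts. q0 means no part of `bbb` is currently matched.
4 states suffice.
        a   b  
>* q0   q0  q1 
 * q1   q0  q2 
 * q2   q0  q3 
   q3   q3  q3 
(> = start, * = accepting)

start=q0; accept=q0,q1,q2; q0-a->q0; q0-b->q1; q1-a->q0; q1-b->q2; q2-a->q0; q2-b->q3; q3-a->q3; q3-b->q3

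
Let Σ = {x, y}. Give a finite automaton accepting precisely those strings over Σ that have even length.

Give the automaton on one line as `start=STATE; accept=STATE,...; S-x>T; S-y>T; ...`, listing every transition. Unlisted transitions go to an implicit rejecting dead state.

start=q0; accept=q0; q0-x>q1; q0-y>q1; q1-x>q0; q1-y>q0

Count input length modulo 2: every symbol advances one step around the cycle q0 → q1 → q0. Accept at q0.
2 states suffice.
        x   y  
>* q0   q1  q1 
   q1   q0  q0 
(> = start, * = accepting)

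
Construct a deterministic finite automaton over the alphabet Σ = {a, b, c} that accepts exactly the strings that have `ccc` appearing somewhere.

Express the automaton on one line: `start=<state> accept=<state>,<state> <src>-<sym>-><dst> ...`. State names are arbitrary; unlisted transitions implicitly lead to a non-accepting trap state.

start=q0 accept=q3 q0-a->q0 q0-b->q0 q0-c->q1 q1-a->q0 q1-b->q0 q1-c->q2 q2-a->q0 q2-b->q0 q2-c->q3 q3-a->q3 q3-b->q3 q3-c->q3

Track how much of `ccc` has been matched so far: state q0 is no progress, q3 is the absorbing accept state reached once `ccc` has occurred. Intermediate states record partial matches; on a mismatch, fall back to the longest reusable overlap.
4 states suffice.
        a   b   c  
>  q0   q0  q0  q1 
   q1   q0  q0  q2 
   q2   q0  q0  q3 
 * q3   q3  q3  q3 
(> = start, * = accepting)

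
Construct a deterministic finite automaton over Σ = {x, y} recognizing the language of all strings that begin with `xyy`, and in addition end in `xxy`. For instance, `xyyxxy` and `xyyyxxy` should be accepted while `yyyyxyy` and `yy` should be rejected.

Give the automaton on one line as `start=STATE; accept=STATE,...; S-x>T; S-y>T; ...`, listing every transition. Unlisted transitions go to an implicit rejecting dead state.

Build one automaton per condition and run them in lockstep. One (5 states) tracks whether the input so far still matches the prefix `xyy`; the other (4 states) tracks how much of the suffix `xxy` has currently been matched. Each combined state is a pair, one component from each; accept when both components accept.
An 11-state machine:
          x    y  
>  q0     q1   q2 
   q1     q3   q4 
   q2     q5   q2 
   q3     q3   q6 
   q4     q5   q7 
   q5     q3   q2 
   q6     q5   q2 
   q7     q8   q7 
   q8     q9   q7 
   q9     q9  q10 
 * q10    q8   q7 
(> = start, * = accepting)

start=q0; accept=q10; q0-x>q1; q0-y>q2; q1-x>q3; q1-y>q4; q2-x>q5; q2-y>q2; q3-x>q3; q3-y>q6; q4-x>q5; q4-y>q7; q5-x>q3; q5-y>q2; q6-x>q5; q6-y>q2; q7-x>q8; q7-y>q7; q8-x>q9; q8-y>q7; q9-x>q9; q9-y>q10; q10-x>q8; q10-y>q7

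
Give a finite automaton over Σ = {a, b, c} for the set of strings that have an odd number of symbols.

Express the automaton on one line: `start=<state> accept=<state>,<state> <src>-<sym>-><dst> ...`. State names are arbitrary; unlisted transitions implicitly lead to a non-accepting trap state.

start=s0 accept=s1 s0-a->s1 s0-b->s1 s0-c->s1 s1-a->s0 s1-b->s0 s1-c->s0

Only the length mod 2 matters, so use a 2-cycle: from any state, every input symbol moves to the next state, wrapping s1 back to s0. Mark s1 accepting.
A 2-state machine:
        a   b   c  
>  s0   s1  s1  s1 
 * s1   s0  s0  s0 
(> = start, * = accepting)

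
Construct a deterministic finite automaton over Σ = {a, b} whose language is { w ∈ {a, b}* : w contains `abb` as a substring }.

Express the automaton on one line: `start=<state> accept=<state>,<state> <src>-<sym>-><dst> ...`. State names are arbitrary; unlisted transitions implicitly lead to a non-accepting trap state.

States q0..q2 record the length of the longest prefix of `abb` that matches the current input suffix. Reaching q3 means `abb` has been seen, and we stay there forever. Accept from q3.
A 4-state machine:
        a   b  
>  q0   q1  q0 
   q1   q1  q2 
   q2   q1  q3 
 * q3   q3  q3 
(> = start, * = accepting)

start=q0 accept=q3 q0-a->q1 q0-b->q0 q1-a->q1 q1-b->q2 q2-a->q1 q2-b->q3 q3-a->q3 q3-b->q3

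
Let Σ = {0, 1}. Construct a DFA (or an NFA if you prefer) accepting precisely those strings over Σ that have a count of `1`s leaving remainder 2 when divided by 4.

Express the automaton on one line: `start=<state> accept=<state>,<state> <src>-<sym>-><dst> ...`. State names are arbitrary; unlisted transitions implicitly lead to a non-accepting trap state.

start=A accept=C A-0->A A-1->B B-0->B B-1->C C-0->C C-1->D D-0->D D-1->A

The only thing that matters is how many `1`s have appeared, reduced mod 4. Use one state per residue: A for 0, …, D for 3. Reading `1` moves to the next residue; anything else stays put. C is accepting.
       0  1 
>  A   A  B 
   B   B  C 
 * C   C  D 
   D   D  A 
(> = start, * = accepting)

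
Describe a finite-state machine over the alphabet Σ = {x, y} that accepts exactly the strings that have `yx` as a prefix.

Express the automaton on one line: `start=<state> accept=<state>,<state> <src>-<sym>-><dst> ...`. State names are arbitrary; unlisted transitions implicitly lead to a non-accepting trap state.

Check the first 2 symbols one by one: q0 through q1 record how many have matched `yx` so far; any wrong symbol goes to the dead state q3. After all 2 match we enter the accepting sink q2.
A 4-state machine:
        x   y  
>  q0   q3  q1 
   q1   q2  q3 
 * q2   q2  q2 
   q3   q3  q3 
(> = start, * = accepting)

start=q0 accept=q2 q0-x->q3 q0-y->q1 q1-x->q2 q1-y->q3 q2-x->q2 q2-y->q2 q3-x->q3 q3-y->q3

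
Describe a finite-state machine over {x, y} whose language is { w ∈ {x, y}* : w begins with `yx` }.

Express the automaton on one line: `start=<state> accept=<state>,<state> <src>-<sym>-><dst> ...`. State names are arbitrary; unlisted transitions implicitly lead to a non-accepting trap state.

Walk along `yx` while the input agrees: from q0 take `y` to q1, and so on. Any deviation drops to the rejecting sink q3. Once q2 is reached the prefix is confirmed and every continuation is accepted.
        x   y  
>  q0   q3  q1 
   q1   q2  q3 
 * q2   q2  q2 
   q3   q3  q3 
(> = start, * = accepting)

start=q0 accept=q2 q0-x->q3 q0-y->q1 q1-x->q2 q1-y->q3 q2-x->q2 q2-y->q2 q3-x->q3 q3-y->q3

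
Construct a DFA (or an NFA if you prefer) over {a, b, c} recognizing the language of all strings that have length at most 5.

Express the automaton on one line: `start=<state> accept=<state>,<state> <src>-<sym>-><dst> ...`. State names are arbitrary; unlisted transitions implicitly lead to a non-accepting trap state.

start=q0 accept=q0,q1,q2,q3,q4,q5 q0-a->q1 q0-b->q1 q0-c->q1 q1-a->q2 q1-b->q2 q1-c->q2 q2-a->q3 q2-b->q3 q2-c->q3 q3-a->q4 q3-b->q4 q3-c->q4 q4-a->q5 q4-b->q5 q4-c->q5 q5-a->q6 q5-b->q6 q5-c->q6 q6-a->q6 q6-b->q6 q6-c->q6

Count input length up to 6: every symbol moves from q0 toward q6, which means 'more than 5' and absorbs. Accept from {q0, q1, q2, q3, q4, q5}.
        a   b   c  
>* q0   q1  q1  q1 
 * q1   q2  q2  q2 
 * q2   q3  q3  q3 
 * q3   q4  q4  q4 
 * q4   q5  q5  q5 
 * q5   q6  q6  q6 
   q6   q6  q6  q6 
(> = start, * = accepting)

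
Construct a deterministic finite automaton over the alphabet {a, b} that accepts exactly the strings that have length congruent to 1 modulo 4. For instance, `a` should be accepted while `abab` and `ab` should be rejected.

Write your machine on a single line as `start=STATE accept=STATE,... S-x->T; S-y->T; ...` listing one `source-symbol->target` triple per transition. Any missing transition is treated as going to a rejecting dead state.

Count input length modulo 4: every symbol advances one step around the cycle q0 → q1 → q2 → q3 → q0. Accept at q1.
        a   b  
>  q0   q1  q1 
 * q1   q2  q2 
   q2   q3  q3 
   q3   q0  q0 
(> = start, * = accepting)

start=q0; accept=q1; q0-a->q1; q0-b->q1; q1-a->q2; q1-b->q2; q2-a->q3; q2-b->q3; q3-a->q0; q3-b->q0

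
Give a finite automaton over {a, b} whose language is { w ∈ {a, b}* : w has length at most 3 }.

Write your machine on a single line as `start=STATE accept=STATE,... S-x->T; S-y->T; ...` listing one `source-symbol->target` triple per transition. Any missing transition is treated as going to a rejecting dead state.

start=q0; accept=q0,q1,q2,q3; q0-a->q1; q0-b->q1; q1-a->q2; q1-b->q2; q2-a->q3; q2-b->q3; q3-a->q4; q3-b->q4; q4-a->q4; q4-b->q4

Count input length up to 4: every symbol moves from q0 toward q4, which means 'more than 3' and absorbs. Accept from {q0, q1, q2, q3}.
A 5-state machine:
        a   b  
>* q0   q1  q1 
 * q1   q2  q2 
 * q2   q3  q3 
 * q3   q4  q4 
   q4   q4  q4 
(> = start, * = accepting)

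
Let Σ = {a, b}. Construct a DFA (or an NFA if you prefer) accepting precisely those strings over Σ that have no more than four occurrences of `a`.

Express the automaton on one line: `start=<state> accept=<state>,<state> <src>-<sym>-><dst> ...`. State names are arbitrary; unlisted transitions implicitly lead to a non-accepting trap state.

Only the number of `a`s matters, and only up to 5. Make a chain q0 → q1 → q2 → q3 → q4 → q5 advanced by each `a` (with q5 absorbing); every other symbol self-loops. The accepting set is {q0, q1, q2, q3, q4}.
6 states suffice.
        a   b  
>* q0   q1  q0 
 * q1   q2  q1 
 * q2   q3  q2 
 * q3   q4  q3 
 * q4   q5  q4 
   q5   q5  q5 
(> = start, * = accepting)

start=q0 accept=q0,q1,q2,q3,q4 q0-a->q1 q0-b->q0 q1-a->q2 q1-b->q1 q2-a->q3 q2-b->q2 q3-a->q4 q3-b->q3 q4-a->q5 q4-b->q4 q5-a->q5 q5-b->q5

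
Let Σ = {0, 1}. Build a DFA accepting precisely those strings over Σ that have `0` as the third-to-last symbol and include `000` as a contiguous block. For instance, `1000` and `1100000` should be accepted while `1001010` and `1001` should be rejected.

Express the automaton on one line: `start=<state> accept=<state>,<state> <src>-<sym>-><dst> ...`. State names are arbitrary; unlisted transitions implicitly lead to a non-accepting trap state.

Handle the two conditions separately and then intersect. One (15 states) tracks the last 3 symbols read; the other (4 states) tracks whether and how much of `000` has been seen. Each combined state is a pair, one component from each; accept when both components accept.
A 22-state machine:
          0    1  
>  S0     S1   S2 
   S1     S3   S4 
   S2     S5   S6 
   S3     S7   S8 
   S4     S9  S10 
   S5    S11  S12 
   S6    S13  S14 
 * S7     S7  S15 
   S8     S9  S10 
   S9    S11  S12 
   S10   S13  S14 
   S11    S7   S8 
   S12    S9  S10 
   S13   S11  S12 
   S14   S13  S14 
 * S15   S16  S17 
 * S16   S18  S19 
 * S17   S20  S21 
   S18    S7  S15 
   S19   S16  S17 
   S20   S18  S19 
   S21   S20  S21 
(> = start, * = accepting)

start=S0 accept=S7,S15,S16,S17 S0-0->S1 S0-1->S2 S1-0->S3 S1-1->S4 S2-0->S5 S2-1->S6 S3-0->S7 S3-1->S8 S4-0->S9 S4-1->S10 S5-0->S11 S5-1->S12 S6-0->S13 S6-1->S14 S7-0->S7 S7-1->S15 S8-0->S9 S8-1->S10 S9-0->S11 S9-1->S12 S10-0->S13 S10-1->S14 S11-0->S7 S11-1->S8 S12-0->S9 S12-1->S10 S13-0->S11 S13-1->S12 S14-0->S13 S14-1->S14 S15-0->S16 S15-1->S17 S16-0->S18 S16-1->S19 S17-0->S20 S17-1->S21 S18-0->S7 S18-1->S15 S19-0->S16 S19-1->S17 S20-0->S18 S20-1->S19 S21-0->S20 S21-1->S21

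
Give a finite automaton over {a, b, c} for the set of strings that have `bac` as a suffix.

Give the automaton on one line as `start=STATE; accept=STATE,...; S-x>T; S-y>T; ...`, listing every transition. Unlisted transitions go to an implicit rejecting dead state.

start=q0; accept=q3; q0-a>q0; q0-b>q1; q0-c>q0; q1-a>q2; q1-b>q1; q1-c>q0; q2-a>q0; q2-b>q1; q2-c>q3; q3-a>q0; q3-b>q1; q3-c>q0

Remember how much of `bac` the current input suffix matches. State q0 means no match yet; q1 means the last symbol is `b`; q2 means the last 2 symbols are `ba`; q3 means the last 3 symbols are `bac`. Only q3 accepts. On a mismatch, fall back to the longest proper suffix that is still a prefix of `bac`.
4 states suffice.
        a   b   c  
>  q0   q0  q1  q0 
   q1   q2  q1  q0 
   q2   q0  q1  q3 
 * q3   q0  q1  q0 
(> = start, * = accepting)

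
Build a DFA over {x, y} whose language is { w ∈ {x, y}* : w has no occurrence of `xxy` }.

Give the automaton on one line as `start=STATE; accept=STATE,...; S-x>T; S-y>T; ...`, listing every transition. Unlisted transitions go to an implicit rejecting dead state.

start=S0; accept=S0,S1,S2; S0-x>S1; S0-y>S0; S1-x>S2; S1-y>S0; S2-x>S2; S2-y>S3; S3-x>S3; S3-y>S3

Track partial matches of the forbidden pattern `xxy`. State S3 is a dead state reached once `xxy` has occurred; every other state accepts. S0 means no part of `xxy` is currently matched.
4 states suffice.
        x   y  
>* S0   S1  S0 
 * S1   S2  S0 
 * S2   S2  S3 
   S3   S3  S3 
(> = start, * = accepting)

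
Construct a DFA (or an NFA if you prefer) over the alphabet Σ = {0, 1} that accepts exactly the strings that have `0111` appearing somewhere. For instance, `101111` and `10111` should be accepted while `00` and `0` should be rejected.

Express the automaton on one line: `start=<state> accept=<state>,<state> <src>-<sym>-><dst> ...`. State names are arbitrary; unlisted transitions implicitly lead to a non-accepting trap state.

start=q0 accept=q4 q0-0->q1 q0-1->q0 q1-0->q1 q1-1->q2 q2-0->q1 q2-1->q3 q3-0->q1 q3-1->q4 q4-0->q4 q4-1->q4

Track how much of `0111` has been matched so far: state q0 is no progress, q4 is the absorbing accept state reached once `0111` has occurred. Intermediate states record partial matches; on a mismatch, fall back to the longest reusable overlap.
A 5-state machine:
        0   1  
>  q0   q1  q0 
   q1   q1  q2 
   q2   q1  q3 
   q3   q1  q4 
 * q4   q4  q4 
(> = start, * = accepting)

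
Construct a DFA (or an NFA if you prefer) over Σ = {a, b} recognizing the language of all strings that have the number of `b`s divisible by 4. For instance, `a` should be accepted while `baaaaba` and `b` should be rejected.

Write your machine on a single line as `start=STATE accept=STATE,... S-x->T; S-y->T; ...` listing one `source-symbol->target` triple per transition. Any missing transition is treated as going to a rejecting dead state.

start=S0; accept=S0; S0-a->S0; S0-b->S1; S1-a->S1; S1-b->S2; S2-a->S2; S2-b->S3; S3-a->S3; S3-b->S0

Keep the running count of `b`s modulo 4: each `b` advances along the cycle S0 → S1 → S2 → S3 → S0 while other symbols loop. Accept at S0.
A 4-state machine:
        a   b  
>* S0   S0  S1 
   S1   S1  S2 
   S2   S2  S3 
   S3   S3  S0 
(> = start, * = accepting)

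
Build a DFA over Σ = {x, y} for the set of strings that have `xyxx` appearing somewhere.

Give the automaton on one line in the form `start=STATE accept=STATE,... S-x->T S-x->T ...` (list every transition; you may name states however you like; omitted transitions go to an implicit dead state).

start=A accept=E A-x->B A-y->A B-x->B B-y->C C-x->D C-y->A D-x->E D-y->C E-x->E E-y->E

Track how much of `xyxx` has been matched so far: state A is no progress, E is the absorbing accept state reached once `xyxx` has occurred. Intermediate states record partial matches; on a mismatch, fall back to the longest reusable overlap.
5 states suffice.
       x  y 
>  A   B  A 
   B   B  C 
   C   D  A 
   D   E  C 
 * E   E  E 
(> = start, * = accepting)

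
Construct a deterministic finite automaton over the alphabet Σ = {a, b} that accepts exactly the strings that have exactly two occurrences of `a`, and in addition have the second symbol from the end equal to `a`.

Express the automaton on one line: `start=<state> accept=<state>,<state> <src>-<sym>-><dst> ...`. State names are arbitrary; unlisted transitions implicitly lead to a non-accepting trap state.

Run two small machines in parallel and take their product. The first has 4 states tracking the count of `a`s, saturating at 3; the second has 7 states tracking the last 2 symbols read. A product state is a pair (one from each), accepting exactly when both do. Equivalent product states are then merged.
A 7-state machine:
        a   b  
>  s0   s1  s0 
   s1   s2  s3 
 * s2   s4  s5 
   s3   s6  s3 
   s4   s4  s4 
 * s5   s4  s4 
   s6   s4  s5 
(> = start, * = accepting)

start=s0 accept=s2,s5 s0-a->s1 s0-b->s0 s1-a->s2 s1-b->s3 s2-a->s4 s2-b->s5 s3-a->s6 s3-b->s3 s4-a->s4 s4-b->s4 s5-a->s4 s5-b->s4 s6-a->s4 s6-b->s5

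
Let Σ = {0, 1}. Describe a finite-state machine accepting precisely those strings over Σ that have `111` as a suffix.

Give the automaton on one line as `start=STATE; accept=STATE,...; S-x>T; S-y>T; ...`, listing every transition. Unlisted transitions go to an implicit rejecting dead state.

Remember how much of `111` the current input suffix matches. State S0 means no match yet; S1 means the last symbol is `1`; S2 means the last 2 symbols are `11`; S3 means the last 3 symbols are `111`. Only S3 accepts. On a mismatch, fall back to the longest proper suffix that is still a prefix of `111`.
        0   1  
>  S0   S0  S1 
   S1   S0  S2 
   S2   S0  S3 
 * S3   S0  S3 
(> = start, * = accepting)

start=S0; accept=S3; S0-0>S0; S0-1>S1; S1-0>S0; S1-1>S2; S2-0>S0; S2-1>S3; S3-0>S0; S3-1>S3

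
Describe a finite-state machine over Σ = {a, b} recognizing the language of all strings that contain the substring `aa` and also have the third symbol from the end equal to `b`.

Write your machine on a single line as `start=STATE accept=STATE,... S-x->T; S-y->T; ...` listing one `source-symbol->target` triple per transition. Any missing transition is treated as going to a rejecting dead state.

Handle the two conditions separately and then intersect. One (3 states) tracks whether and how much of `aa` has been seen; the other (15 states) tracks the last 3 symbols read. Each combined state is a pair, one component from each; accept when both components accept. Equivalent product states are then merged.
12 states suffice.
          a    b  
>  s0     s1   s2 
   s1     s3   s2 
   s2     s4   s2 
   s3     s3   s5 
   s4     s6   s2 
   s5     s7   s8 
 * s6     s3   s5 
   s7     s6   s9 
   s8    s10  s11 
 * s9     s7   s8 
 * s10    s6   s9 
 * s11   s10  s11 
(> = start, * = accepting)

start=s0; accept=s6,s9,s10,s11; s0-a->s1; s0-b->s2; s1-a->s3; s1-b->s2; s2-a->s4; s2-b->s2; s3-a->s3; s3-b->s5; s4-a->s6; s4-b->s2; s5-a->s7; s5-b->s8; s6-a->s3; s6-b->s5; s7-a->s6; s7-b->s9; s8-a->s10; s8-b->s11; s9-a->s7; s9-b->s8; s10-a->s6; s10-b->s9; s11-a->s10; s11-b->s11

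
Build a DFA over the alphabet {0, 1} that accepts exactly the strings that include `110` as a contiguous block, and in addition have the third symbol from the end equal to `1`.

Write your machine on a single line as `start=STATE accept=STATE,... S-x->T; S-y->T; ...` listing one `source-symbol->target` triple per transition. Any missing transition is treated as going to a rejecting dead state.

start=A; accept=N,P,Q,V; A-0->B; A-1->C; B-0->D; B-1->E; C-0->F; C-1->G; D-0->H; D-1->I; E-0->J; E-1->K; F-0->L; F-1->M; G-0->N; G-1->O; H-0->H; H-1->I; I-0->J; I-1->K; J-0->L; J-1->M; K-0->N; K-1->O; L-0->H; L-1->I; M-0->J; M-1->K; N-0->P; N-1->Q; O-0->N; O-1->O; P-0->R; P-1->S; Q-0->T; Q-1->U; R-0->R; R-1->S; S-0->T; S-1->U; T-0->P; T-1->Q; U-0->N; U-1->V; V-0->N; V-1->V

Run two small machines in parallel and take their product. The first has 4 states tracking whether and how much of `110` has been seen; the second has 15 states tracking the last 3 symbols read. A product state is a pair (one from each), accepting exactly when both do.
22 states suffice.
       0  1 
>  A   B  C 
   B   D  E 
   C   F  G 
   D   H  I 
   E   J  K 
   F   L  M 
   G   N  O 
   H   H  I 
   I   J  K 
   J   L  M 
   K   N  O 
   L   H  I 
   M   J  K 
 * N   P  Q 
   O   N  O 
 * P   R  S 
 * Q   T  U 
   R   R  S 
   S   T  U 
   T   P  Q 
   U   N  V 
 * V   N  V 
(> = start, * = accepting)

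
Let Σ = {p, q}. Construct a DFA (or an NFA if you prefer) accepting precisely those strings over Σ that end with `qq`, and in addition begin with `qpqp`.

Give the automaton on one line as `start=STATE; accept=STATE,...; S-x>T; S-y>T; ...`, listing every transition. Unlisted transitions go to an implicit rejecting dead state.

Run two small machines in parallel and take their product. One (3 states) tracks how much of the suffix `qq` has currently been matched; the other (6 states) tracks whether the input so far still matches the prefix `qpqp`. Each combined state is a pair, one component from each; accept when both components accept. Equivalent product states are then merged.
       p  q 
>  A   B  C 
   B   B  B 
   C   D  B 
   D   B  E 
   E   F  B 
   F   F  G 
   G   F  H 
 * H   F  H 
(> = start, * = accepting)

start=A; accept=H; A-p>B; A-q>C; B-p>B; B-q>B; C-p>D; C-q>B; D-p>B; D-q>E; E-p>F; E-q>B; F-p>F; F-q>G; G-p>F; G-q>H; H-p>F; H-q>H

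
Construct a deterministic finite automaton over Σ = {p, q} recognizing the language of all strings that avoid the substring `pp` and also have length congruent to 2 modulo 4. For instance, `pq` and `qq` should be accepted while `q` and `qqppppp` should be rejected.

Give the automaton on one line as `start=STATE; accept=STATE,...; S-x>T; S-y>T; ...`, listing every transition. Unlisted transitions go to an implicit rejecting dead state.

Run two small machines in parallel and take their product. One (3 states) tracks partial matches of the forbidden pattern `pp`; the other (4 states) tracks the input length modulo 4. Each combined state is a pair, one component from each; accept when both components accept. After merging equivalent states the machine shrinks.
With 9 states:
       p  q 
>  A   B  C 
   B   D  E 
   C   F  E 
   D   D  D 
 * E   G  H 
 * F   D  H 
   G   D  A 
   H   I  A 
   I   D  C 
(> = start, * = accepting)

start=A; accept=E,F; A-p>B; A-q>C; B-p>D; B-q>E; C-p>F; C-q>E; D-p>D; D-q>D; E-p>G; E-q>H; F-p>D; F-q>H; G-p>D; G-q>A; H-p>I; H-q>A; I-p>D; I-q>C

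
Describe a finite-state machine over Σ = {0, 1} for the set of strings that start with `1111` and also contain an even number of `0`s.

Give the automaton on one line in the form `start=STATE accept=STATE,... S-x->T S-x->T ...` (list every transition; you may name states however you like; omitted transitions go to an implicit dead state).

start=s0 accept=s6 s0-0->s1 s0-1->s2 s1-0->s3 s1-1->s1 s2-0->s1 s2-1->s4 s3-0->s1 s3-1->s3 s4-0->s1 s4-1->s5 s5-0->s1 s5-1->s6 s6-0->s7 s6-1->s6 s7-0->s6 s7-1->s7

Run two small machines in parallel and take their product. One (6 states) tracks whether the input so far still matches the prefix `1111`; the other (2 states) tracks the count of `0`s modulo 2. Each combined state is a pair, one component from each; accept when both components accept.
With 8 states:
        0   1  
>  s0   s1  s2 
   s1   s3  s1 
   s2   s1  s4 
   s3   s1  s3 
   s4   s1  s5 
   s5   s1  s6 
 * s6   s7  s6 
   s7   s6  s7 
(> = start, * = accepting)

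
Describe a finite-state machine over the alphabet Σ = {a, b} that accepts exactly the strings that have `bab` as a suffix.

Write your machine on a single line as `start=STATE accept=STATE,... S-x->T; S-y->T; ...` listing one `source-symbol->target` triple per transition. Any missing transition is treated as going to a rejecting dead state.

Let each state record the length of the longest suffix of the input read so far that is also a prefix of `bab`. S1 means the last symbol is `b`; S2 means the last 2 symbols are `ba`; S3 means the last 3 symbols are `bab`. Accept only at S3, where the string currently ends in `bab`.
A 4-state machine:
        a   b  
>  S0   S0  S1 
   S1   S2  S1 
   S2   S0  S3 
 * S3   S2  S1 
(> = start, * = accepting)

start=S0; accept=S3; S0-a->S0; S0-b->S1; S1-a->S2; S1-b->S1; S2-a->S0; S2-b->S3; S3-a->S2; S3-b->S1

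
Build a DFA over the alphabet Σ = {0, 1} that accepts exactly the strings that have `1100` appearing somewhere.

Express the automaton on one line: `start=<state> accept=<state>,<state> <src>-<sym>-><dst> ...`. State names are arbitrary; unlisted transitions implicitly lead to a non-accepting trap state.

States S0..S3 record the length of the longest prefix of `1100` that matches the current input suffix. Reaching S4 means `1100` has been seen, and we stay there forever. Accept from S4.
        0   1  
>  S0   S0  S1 
   S1   S0  S2 
   S2   S3  S2 
   S3   S4  S1 
 * S4   S4  S4 
(> = start, * = accepting)

start=S0 accept=S4 S0-0->S0 S0-1->S1 S1-0->S0 S1-1->S2 S2-0->S3 S2-1->S2 S3-0->S4 S3-1->S1 S4-0->S4 S4-1->S4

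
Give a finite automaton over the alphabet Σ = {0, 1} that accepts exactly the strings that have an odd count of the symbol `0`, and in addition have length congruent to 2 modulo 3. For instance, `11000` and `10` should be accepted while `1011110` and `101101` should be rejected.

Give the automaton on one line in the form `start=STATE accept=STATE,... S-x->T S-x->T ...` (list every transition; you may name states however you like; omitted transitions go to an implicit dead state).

Run two small machines in parallel and take their product. One (2 states) tracks the count of `0`s modulo 2; the other (3 states) tracks the input length modulo 3. Each combined state is a pair, one component from each; accept when both components accept.
A 6-state machine:
        0   1  
>  q0   q1  q2 
   q1   q3  q4 
   q2   q4  q3 
   q3   q5  q0 
 * q4   q0  q5 
   q5   q2  q1 
(> = start, * = accepting)

start=q0 accept=q4 q0-0->q1 q0-1->q2 q1-0->q3 q1-1->q4 q2-0->q4 q2-1->q3 q3-0->q5 q3-1->q0 q4-0->q0 q4-1->q5 q5-0->q2 q5-1->q1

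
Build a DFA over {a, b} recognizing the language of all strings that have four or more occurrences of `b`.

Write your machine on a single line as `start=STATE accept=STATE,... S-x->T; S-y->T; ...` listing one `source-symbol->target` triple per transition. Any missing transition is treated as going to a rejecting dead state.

start=s0; accept=s4,s5; s0-a->s0; s0-b->s1; s1-a->s1; s1-b->s2; s2-a->s2; s2-b->s3; s3-a->s3; s3-b->s4; s4-a->s4; s4-b->s5; s5-a->s5; s5-b->s5

Count `b`s, saturating at 5: states s0 through s4 mean 0 through 4 `b`s seen; s5 means more than 4. Each `b` increments (capped at s5); other symbols loop. Accept from {s4, s5}.
A 6-state machine:
        a   b  
>  s0   s0  s1 
   s1   s1  s2 
   s2   s2  s3 
   s3   s3  s4 
 * s4   s4  s5 
 * s5   s5  s5 
(> = start, * = accepting)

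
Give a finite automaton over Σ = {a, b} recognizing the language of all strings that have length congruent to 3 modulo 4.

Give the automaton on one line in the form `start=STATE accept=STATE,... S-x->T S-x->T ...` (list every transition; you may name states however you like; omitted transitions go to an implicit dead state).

start=q0 accept=q3 q0-a->q1 q0-b->q1 q1-a->q2 q1-b->q2 q2-a->q3 q2-b->q3 q3-a->q0 q3-b->q0

Count input length modulo 4: every symbol advances one step around the cycle q0 → q1 → q2 → q3 → q0. Accept at q3.
With 4 states:
        a   b  
>  q0   q1  q1 
   q1   q2  q2 
   q2   q3  q3 
 * q3   q0  q0 
(> = start, * = accepting)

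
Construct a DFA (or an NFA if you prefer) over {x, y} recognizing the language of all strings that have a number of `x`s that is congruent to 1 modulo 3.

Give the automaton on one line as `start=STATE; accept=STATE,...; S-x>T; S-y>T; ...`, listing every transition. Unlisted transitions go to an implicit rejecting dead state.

start=S0; accept=S1; S0-x>S1; S0-y>S0; S1-x>S2; S1-y>S1; S2-x>S0; S2-y>S2

Keep the running count of `x`s modulo 3: each `x` advances along the cycle S0 → S1 → S2 → S0 while other symbols loop. Accept at S1.
3 states suffice.
        x   y  
>  S0   S1  S0 
 * S1   S2  S1 
   S2   S0  S2 
(> = start, * = accepting)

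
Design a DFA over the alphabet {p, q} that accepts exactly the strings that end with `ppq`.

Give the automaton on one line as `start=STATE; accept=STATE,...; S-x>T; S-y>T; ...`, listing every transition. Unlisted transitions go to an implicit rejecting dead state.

start=A; accept=D; A-p>B; A-q>A; B-p>C; B-q>A; C-p>C; C-q>D; D-p>B; D-q>A

Remember how much of `ppq` the current input suffix matches. State A means no match yet; B means the last symbol is `p`; C means the last 2 symbols are `pp`; D means the last 3 symbols are `ppq`. Only D accepts. On a mismatch, fall back to the longest proper suffix that is still a prefix of `ppq`.
A 4-state machine:
       p  q 
>  A   B  A 
   B   C  A 
   C   C  D 
 * D   B  A 
(> = start, * = accepting)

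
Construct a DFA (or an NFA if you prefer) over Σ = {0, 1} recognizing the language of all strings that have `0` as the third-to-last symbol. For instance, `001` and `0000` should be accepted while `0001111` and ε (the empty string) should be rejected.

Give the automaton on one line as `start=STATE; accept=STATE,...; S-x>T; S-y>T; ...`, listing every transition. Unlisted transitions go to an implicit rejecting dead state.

A DFA must remember the last 3 symbols (since which symbol is third-to-last isn't known until the input ends). Use one state per possible window of the last ≤3 symbols; accept from those whose window starts with `0`.
A 15-state machine:
          0    1  
>  q0     q1   q2 
   q1     q3   q4 
   q2     q5   q6 
   q3     q7   q8 
   q4     q9  q10 
   q5    q11  q12 
   q6    q13  q14 
 * q7     q7   q8 
 * q8     q9  q10 
 * q9    q11  q12 
 * q10   q13  q14 
   q11    q7   q8 
   q12    q9  q10 
   q13   q11  q12 
   q14   q13  q14 
(> = start, * = accepting)

start=q0; accept=q7,q8,q9,q10; q0-0>q1; q0-1>q2; q1-0>q3; q1-1>q4; q2-0>q5; q2-1>q6; q3-0>q7; q3-1>q8; q4-0>q9; q4-1>q10; q5-0>q11; q5-1>q12; q6-0>q13; q6-1>q14; q7-0>q7; q7-1>q8; q8-0>q9; q8-1>q10; q9-0>q11; q9-1>q12; q10-0>q13; q10-1>q14; q11-0>q7; q11-1>q8; q12-0>q9; q12-1>q10; q13-0>q11; q13-1>q12; q14-0>q13; q14-1>q14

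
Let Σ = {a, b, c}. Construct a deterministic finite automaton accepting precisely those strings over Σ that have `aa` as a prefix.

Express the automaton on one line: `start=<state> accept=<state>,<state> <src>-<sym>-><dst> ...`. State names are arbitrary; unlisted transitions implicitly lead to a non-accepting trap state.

start=S0 accept=S2 S0-a->S1 S0-b->S3 S0-c->S3 S1-a->S2 S1-b->S3 S1-c->S3 S2-a->S2 S2-b->S2 S2-c->S2 S3-a->S3 S3-b->S3 S3-c->S3

Walk along `aa` while the input agrees: from S0 take `a` to S1, and so on. Any deviation drops to the rejecting sink S3. Once S2 is reached the prefix is confirmed and every continuation is accepted.
With 4 states:
        a   b   c  
>  S0   S1  S3  S3 
   S1   S2  S3  S3 
 * S2   S2  S2  S2 
   S3   S3  S3  S3 
(> = start, * = accepting)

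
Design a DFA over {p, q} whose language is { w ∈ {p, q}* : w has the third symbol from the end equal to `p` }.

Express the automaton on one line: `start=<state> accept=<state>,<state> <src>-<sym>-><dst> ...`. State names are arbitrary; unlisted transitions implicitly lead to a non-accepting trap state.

A DFA must remember the last 3 symbols (since which symbol is third-to-last isn't known until the input ends). Use one state per possible window of the last ≤3 symbols; accept from those whose window starts with `p`.
15 states suffice.
       p  q 
>  A   B  C 
   B   D  E 
   C   F  G 
   D   H  I 
   E   J  K 
   F   L  M 
   G   N  O 
 * H   H  I 
 * I   J  K 
 * J   L  M 
 * K   N  O 
   L   H  I 
   M   J  K 
   N   L  M 
   O   N  O 
(> = start, * = accepting)

start=A accept=H,I,J,K A-p->B A-q->C B-p->D B-q->E C-p->F C-q->G D-p->H D-q->I E-p->J E-q->K F-p->L F-q->M G-p->N G-q->O H-p->H H-q->I I-p->J I-q->K J-p->L J-q->M K-p->N K-q->O L-p->H L-q->I M-p->J M-q->K N-p->L N-q->M O-p->N O-q->O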